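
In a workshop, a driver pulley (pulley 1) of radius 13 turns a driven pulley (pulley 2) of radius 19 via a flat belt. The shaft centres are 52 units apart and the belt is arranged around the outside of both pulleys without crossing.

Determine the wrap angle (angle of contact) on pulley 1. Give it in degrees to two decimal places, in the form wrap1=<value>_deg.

wrap1=166.75_deg

open belt: β = asin((r2−r1)/C) = asin(6/52) = 6.6258°
wrap1 = π − 2β = 166.7484°
wrap2 = π + 2β = 193.2516°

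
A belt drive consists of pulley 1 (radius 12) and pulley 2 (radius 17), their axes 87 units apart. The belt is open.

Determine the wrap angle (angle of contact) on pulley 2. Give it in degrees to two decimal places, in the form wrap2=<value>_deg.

open belt: β = asin((r2−r1)/C) = asin(5/87) = 3.2947°
wrap1 = π − 2β = 173.4106°
wrap2 = π + 2β = 186.5894°

wrap2=186.59_deg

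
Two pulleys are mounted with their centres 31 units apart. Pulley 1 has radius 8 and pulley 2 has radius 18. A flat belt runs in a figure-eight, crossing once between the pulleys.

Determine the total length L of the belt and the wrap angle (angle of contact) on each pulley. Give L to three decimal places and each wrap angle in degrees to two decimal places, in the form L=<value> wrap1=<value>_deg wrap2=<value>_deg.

crossed belt: β = asin((r1+r2)/C) = asin(26/31) = 57.0041°
wrap1 = wrap2 = π + 2β = 294.0082°
tangent length = C·cosβ = 16.8819
L = (r1+r2)·wrap + 2·C·cosβ = 26·5.1314 + 2·16.8819 = 167.1806

L=167.181 wrap1=294.01_deg wrap2=294.01_deg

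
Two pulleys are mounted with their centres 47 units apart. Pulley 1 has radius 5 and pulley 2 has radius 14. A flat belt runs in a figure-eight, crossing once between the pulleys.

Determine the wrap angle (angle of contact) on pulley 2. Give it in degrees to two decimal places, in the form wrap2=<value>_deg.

crossed belt: β = asin((r1+r2)/C) = asin(19/47) = 23.8445°
wrap1 = wrap2 = π + 2β = 227.6889°

wrap2=227.69_deg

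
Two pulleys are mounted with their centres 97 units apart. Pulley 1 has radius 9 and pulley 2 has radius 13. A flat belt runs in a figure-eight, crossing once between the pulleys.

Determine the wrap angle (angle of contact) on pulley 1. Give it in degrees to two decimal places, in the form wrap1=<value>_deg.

crossed belt: β = asin((r1+r2)/C) = asin(22/97) = 13.1090°
wrap1 = wrap2 = π + 2β = 206.2180°

wrap1=206.22_deg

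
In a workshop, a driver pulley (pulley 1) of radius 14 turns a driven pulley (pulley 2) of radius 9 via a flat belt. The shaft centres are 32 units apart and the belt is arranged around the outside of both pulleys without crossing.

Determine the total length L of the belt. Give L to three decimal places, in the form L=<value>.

L=137.039

open belt: β = asin((r2−r1)/C) = asin(-5/32) = -8.9893°
wrap1 = π − 2β = 197.9786°
wrap2 = π + 2β = 162.0214°
tangent length = C·cosβ = 31.6070
L = r1·wrap1 + r2·wrap2 + 2·C·cosβ = 14·3.4554 + 9·2.8278 + 2·31.6070 = 137.0395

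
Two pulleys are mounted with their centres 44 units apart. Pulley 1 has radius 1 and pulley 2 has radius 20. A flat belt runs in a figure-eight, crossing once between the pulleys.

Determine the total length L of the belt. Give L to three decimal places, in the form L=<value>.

crossed belt: β = asin((r1+r2)/C) = asin(21/44) = 28.5074°
wrap1 = wrap2 = π + 2β = 237.0149°
tangent length = C·cosβ = 38.6652
L = (r1+r2)·wrap + 2·C·cosβ = 21·4.1367 + 2·38.6652 = 164.2009

L=164.201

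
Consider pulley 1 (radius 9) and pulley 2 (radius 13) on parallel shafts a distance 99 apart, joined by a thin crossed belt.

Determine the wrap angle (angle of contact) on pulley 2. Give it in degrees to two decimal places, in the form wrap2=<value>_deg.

crossed belt: β = asin((r1+r2)/C) = asin(22/99) = 12.8396°
wrap1 = wrap2 = π + 2β = 205.6792°

wrap2=205.68_deg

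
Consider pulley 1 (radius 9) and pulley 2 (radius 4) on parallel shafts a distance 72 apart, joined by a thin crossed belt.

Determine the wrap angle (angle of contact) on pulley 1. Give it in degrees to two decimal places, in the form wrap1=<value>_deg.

wrap1=200.80_deg

crossed belt: β = asin((r1+r2)/C) = asin(13/72) = 10.4021°
wrap1 = wrap2 = π + 2β = 200.8042°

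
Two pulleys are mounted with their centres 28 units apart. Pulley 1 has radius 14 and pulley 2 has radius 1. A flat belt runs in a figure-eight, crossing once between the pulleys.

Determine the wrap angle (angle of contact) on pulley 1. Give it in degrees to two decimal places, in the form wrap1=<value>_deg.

wrap1=244.78_deg

crossed belt: β = asin((r1+r2)/C) = asin(15/28) = 32.3924°
wrap1 = wrap2 = π + 2β = 244.7847°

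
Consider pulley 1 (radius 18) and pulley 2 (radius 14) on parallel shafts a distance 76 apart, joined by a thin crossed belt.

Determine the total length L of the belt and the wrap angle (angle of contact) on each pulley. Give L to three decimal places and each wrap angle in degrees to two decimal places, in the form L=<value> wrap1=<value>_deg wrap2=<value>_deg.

L=266.215 wrap1=229.80_deg wrap2=229.80_deg

crossed belt: β = asin((r1+r2)/C) = asin(32/76) = 24.9011°
wrap1 = wrap2 = π + 2β = 229.8021°
tangent length = C·cosβ = 68.9348
L = (r1+r2)·wrap + 2·C·cosβ = 32·4.0108 + 2·68.9348 = 266.2152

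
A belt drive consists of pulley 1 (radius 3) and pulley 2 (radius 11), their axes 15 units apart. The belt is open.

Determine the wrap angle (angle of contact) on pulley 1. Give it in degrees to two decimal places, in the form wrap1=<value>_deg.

open belt: β = asin((r2−r1)/C) = asin(8/15) = 32.2310°
wrap1 = π − 2β = 115.5381°
wrap2 = π + 2β = 244.4619°

wrap1=115.54_deg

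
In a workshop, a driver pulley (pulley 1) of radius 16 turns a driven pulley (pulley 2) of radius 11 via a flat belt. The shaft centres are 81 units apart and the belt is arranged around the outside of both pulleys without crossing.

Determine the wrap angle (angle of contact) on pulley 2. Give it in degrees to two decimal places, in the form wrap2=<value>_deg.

wrap2=172.92_deg

open belt: β = asin((r2−r1)/C) = asin(-5/81) = -3.5390°
wrap1 = π − 2β = 187.0781°
wrap2 = π + 2β = 172.9219°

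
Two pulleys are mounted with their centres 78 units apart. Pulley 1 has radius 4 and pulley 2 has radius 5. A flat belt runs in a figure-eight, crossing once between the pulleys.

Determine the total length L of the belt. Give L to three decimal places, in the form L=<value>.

crossed belt: β = asin((r1+r2)/C) = asin(9/78) = 6.6258°
wrap1 = wrap2 = π + 2β = 193.2516°
tangent length = C·cosβ = 77.4790
L = (r1+r2)·wrap + 2·C·cosβ = 9·3.3729 + 2·77.4790 = 185.3140

L=185.314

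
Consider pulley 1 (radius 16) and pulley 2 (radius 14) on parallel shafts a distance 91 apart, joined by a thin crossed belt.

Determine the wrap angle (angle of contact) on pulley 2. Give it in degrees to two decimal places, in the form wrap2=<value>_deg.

crossed belt: β = asin((r1+r2)/C) = asin(30/91) = 19.2488°
wrap1 = wrap2 = π + 2β = 218.4975°

wrap2=218.50_deg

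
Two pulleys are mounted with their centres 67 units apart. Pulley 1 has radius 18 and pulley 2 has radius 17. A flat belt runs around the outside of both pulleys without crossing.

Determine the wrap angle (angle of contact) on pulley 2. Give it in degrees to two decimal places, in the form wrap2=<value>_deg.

open belt: β = asin((r2−r1)/C) = asin(-1/67) = -0.8552°
wrap1 = π − 2β = 181.7104°
wrap2 = π + 2β = 178.2896°

wrap2=178.29_deg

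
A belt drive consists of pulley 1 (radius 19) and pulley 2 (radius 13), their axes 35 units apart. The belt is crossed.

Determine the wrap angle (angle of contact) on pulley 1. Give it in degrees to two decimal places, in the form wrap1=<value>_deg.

crossed belt: β = asin((r1+r2)/C) = asin(32/35) = 66.1045°
wrap1 = wrap2 = π + 2β = 312.2090°

wrap1=312.21_deg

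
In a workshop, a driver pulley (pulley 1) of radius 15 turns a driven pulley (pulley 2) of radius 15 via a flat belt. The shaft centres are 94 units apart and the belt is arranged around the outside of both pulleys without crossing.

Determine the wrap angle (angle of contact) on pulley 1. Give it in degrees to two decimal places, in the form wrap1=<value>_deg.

wrap1=180.00_deg

open belt: β = asin((r2−r1)/C) = asin(0/94) = 0.0000°
wrap1 = π − 2β = 180.0000°
wrap2 = π + 2β = 180.0000°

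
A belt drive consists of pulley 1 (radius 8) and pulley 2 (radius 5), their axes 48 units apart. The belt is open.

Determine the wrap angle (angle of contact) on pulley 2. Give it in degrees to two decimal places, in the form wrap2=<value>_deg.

wrap2=172.83_deg

open belt: β = asin((r2−r1)/C) = asin(-3/48) = -3.5833°
wrap1 = π − 2β = 187.1666°
wrap2 = π + 2β = 172.8334°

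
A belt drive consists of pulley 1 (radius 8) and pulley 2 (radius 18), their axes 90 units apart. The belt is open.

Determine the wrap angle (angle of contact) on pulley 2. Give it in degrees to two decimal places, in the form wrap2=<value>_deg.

wrap2=192.76_deg

open belt: β = asin((r2−r1)/C) = asin(10/90) = 6.3794°
wrap1 = π − 2β = 167.2413°
wrap2 = π + 2β = 192.7587°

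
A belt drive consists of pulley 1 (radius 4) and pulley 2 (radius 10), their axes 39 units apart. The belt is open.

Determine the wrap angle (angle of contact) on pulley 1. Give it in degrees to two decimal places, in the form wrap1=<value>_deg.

wrap1=162.30_deg

open belt: β = asin((r2−r1)/C) = asin(6/39) = 8.8499°
wrap1 = π − 2β = 162.3002°
wrap2 = π + 2β = 197.6998°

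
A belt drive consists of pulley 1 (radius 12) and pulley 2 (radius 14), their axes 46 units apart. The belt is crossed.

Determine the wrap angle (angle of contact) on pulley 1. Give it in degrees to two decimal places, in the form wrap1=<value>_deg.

crossed belt: β = asin((r1+r2)/C) = asin(26/46) = 34.4174°
wrap1 = wrap2 = π + 2β = 248.8348°

wrap1=248.83_deg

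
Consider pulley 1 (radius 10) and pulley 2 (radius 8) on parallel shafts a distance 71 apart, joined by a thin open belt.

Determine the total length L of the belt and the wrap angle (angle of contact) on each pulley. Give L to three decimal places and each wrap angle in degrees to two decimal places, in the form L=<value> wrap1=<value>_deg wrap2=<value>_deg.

L=198.605 wrap1=183.23_deg wrap2=176.77_deg

open belt: β = asin((r2−r1)/C) = asin(-2/71) = -1.6142°
wrap1 = π − 2β = 183.2284°
wrap2 = π + 2β = 176.7716°
tangent length = C·cosβ = 70.9718
L = r1·wrap1 + r2·wrap2 + 2·C·cosβ = 10·3.1979 + 8·3.0852 + 2·70.9718 = 198.6050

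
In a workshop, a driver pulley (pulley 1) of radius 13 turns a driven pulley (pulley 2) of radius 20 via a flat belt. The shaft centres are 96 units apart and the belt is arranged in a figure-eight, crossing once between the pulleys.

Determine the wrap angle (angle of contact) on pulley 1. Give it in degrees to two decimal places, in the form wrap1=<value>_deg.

crossed belt: β = asin((r1+r2)/C) = asin(33/96) = 20.1055°
wrap1 = wrap2 = π + 2β = 220.2110°

wrap1=220.21_deg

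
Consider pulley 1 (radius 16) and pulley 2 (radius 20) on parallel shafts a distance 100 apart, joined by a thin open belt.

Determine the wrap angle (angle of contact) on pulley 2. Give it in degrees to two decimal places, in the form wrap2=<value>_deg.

open belt: β = asin((r2−r1)/C) = asin(4/100) = 2.2924°
wrap1 = π − 2β = 175.4151°
wrap2 = π + 2β = 184.5849°

wrap2=184.58_deg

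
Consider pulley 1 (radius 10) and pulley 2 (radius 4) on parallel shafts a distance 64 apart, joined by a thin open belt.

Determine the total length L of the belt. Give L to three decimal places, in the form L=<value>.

open belt: β = asin((r2−r1)/C) = asin(-6/64) = -5.3794°
wrap1 = π − 2β = 190.7588°
wrap2 = π + 2β = 169.2412°
tangent length = C·cosβ = 63.7181
L = r1·wrap1 + r2·wrap2 + 2·C·cosβ = 10·3.3294 + 4·2.9538 + 2·63.7181 = 172.5452

L=172.545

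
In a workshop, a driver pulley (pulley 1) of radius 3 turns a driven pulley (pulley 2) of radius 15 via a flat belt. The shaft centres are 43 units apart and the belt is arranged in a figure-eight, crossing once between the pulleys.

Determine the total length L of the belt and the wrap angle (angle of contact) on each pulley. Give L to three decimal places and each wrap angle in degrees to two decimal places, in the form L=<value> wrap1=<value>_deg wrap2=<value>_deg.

crossed belt: β = asin((r1+r2)/C) = asin(18/43) = 24.7465°
wrap1 = wrap2 = π + 2β = 229.4930°
tangent length = C·cosβ = 39.0512
L = (r1+r2)·wrap + 2·C·cosβ = 18·4.0054 + 2·39.0512 = 150.1999

L=150.200 wrap1=229.49_deg wrap2=229.49_deg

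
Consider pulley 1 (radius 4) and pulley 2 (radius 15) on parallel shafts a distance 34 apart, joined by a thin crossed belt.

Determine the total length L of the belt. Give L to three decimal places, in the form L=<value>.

crossed belt: β = asin((r1+r2)/C) = asin(19/34) = 33.9745°
wrap1 = wrap2 = π + 2β = 247.9490°
tangent length = C·cosβ = 28.1957
L = (r1+r2)·wrap + 2·C·cosβ = 19·4.3275 + 2·28.1957 = 138.6145

L=138.614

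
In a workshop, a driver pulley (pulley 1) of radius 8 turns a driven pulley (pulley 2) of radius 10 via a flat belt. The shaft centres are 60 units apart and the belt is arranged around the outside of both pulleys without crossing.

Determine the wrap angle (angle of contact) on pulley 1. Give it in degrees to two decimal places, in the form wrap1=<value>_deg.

open belt: β = asin((r2−r1)/C) = asin(2/60) = 1.9102°
wrap1 = π − 2β = 176.1796°
wrap2 = π + 2β = 183.8204°

wrap1=176.18_deg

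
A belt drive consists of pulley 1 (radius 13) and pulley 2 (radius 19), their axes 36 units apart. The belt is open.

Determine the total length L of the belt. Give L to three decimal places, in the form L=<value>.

open belt: β = asin((r2−r1)/C) = asin(6/36) = 9.5941°
wrap1 = π − 2β = 160.8119°
wrap2 = π + 2β = 199.1881°
tangent length = C·cosβ = 35.4965
L = r1·wrap1 + r2·wrap2 + 2·C·cosβ = 13·2.8067 + 19·3.4765 + 2·35.4965 = 173.5333

L=173.533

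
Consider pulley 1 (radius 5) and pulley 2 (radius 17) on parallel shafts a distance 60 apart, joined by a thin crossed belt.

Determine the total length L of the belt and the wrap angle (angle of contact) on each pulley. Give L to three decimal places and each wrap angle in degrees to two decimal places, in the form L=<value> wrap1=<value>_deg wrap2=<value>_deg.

crossed belt: β = asin((r1+r2)/C) = asin(22/60) = 21.5102°
wrap1 = wrap2 = π + 2β = 223.0204°
tangent length = C·cosβ = 55.8211
L = (r1+r2)·wrap + 2·C·cosβ = 22·3.8924 + 2·55.8211 = 197.2760

L=197.276 wrap1=223.02_deg wrap2=223.02_deg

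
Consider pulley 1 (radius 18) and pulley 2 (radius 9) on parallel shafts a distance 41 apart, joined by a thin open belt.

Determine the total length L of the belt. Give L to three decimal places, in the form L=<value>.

L=168.807

open belt: β = asin((r2−r1)/C) = asin(-9/41) = -12.6804°
wrap1 = π − 2β = 205.3608°
wrap2 = π + 2β = 154.6392°
tangent length = C·cosβ = 40.0000
L = r1·wrap1 + r2·wrap2 + 2·C·cosβ = 18·3.5842 + 9·2.6990 + 2·40.0000 = 168.8067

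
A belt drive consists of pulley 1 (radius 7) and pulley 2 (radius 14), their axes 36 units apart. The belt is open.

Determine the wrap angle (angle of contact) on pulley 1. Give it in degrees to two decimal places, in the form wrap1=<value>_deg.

wrap1=157.58_deg

open belt: β = asin((r2−r1)/C) = asin(7/36) = 11.2123°
wrap1 = π − 2β = 157.5755°
wrap2 = π + 2β = 202.4245°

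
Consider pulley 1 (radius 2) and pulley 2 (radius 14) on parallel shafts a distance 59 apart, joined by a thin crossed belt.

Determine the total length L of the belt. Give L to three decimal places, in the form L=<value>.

L=172.632

crossed belt: β = asin((r1+r2)/C) = asin(16/59) = 15.7349°
wrap1 = wrap2 = π + 2β = 211.4698°
tangent length = C·cosβ = 56.7891
L = (r1+r2)·wrap + 2·C·cosβ = 16·3.6908 + 2·56.7891 = 172.6317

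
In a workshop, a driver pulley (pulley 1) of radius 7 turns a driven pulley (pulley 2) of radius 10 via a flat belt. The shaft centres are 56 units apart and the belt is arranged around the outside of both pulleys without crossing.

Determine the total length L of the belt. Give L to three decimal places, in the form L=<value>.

L=165.568

open belt: β = asin((r2−r1)/C) = asin(3/56) = 3.0709°
wrap1 = π − 2β = 173.8582°
wrap2 = π + 2β = 186.1418°
tangent length = C·cosβ = 55.9196
L = r1·wrap1 + r2·wrap2 + 2·C·cosβ = 7·3.0344 + 10·3.2488 + 2·55.9196 = 165.5678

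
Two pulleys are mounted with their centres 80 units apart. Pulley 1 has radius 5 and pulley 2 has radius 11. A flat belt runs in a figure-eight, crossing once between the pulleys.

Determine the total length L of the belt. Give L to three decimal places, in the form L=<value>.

L=213.476

crossed belt: β = asin((r1+r2)/C) = asin(16/80) = 11.5370°
wrap1 = wrap2 = π + 2β = 203.0739°
tangent length = C·cosβ = 78.3837
L = (r1+r2)·wrap + 2·C·cosβ = 16·3.5443 + 2·78.3837 = 213.4763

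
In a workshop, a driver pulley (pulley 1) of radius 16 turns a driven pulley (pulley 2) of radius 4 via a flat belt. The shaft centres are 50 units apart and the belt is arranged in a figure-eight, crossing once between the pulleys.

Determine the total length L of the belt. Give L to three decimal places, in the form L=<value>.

crossed belt: β = asin((r1+r2)/C) = asin(20/50) = 23.5782°
wrap1 = wrap2 = π + 2β = 227.1564°
tangent length = C·cosβ = 45.8258
L = (r1+r2)·wrap + 2·C·cosβ = 20·3.9646 + 2·45.8258 = 170.9440

L=170.944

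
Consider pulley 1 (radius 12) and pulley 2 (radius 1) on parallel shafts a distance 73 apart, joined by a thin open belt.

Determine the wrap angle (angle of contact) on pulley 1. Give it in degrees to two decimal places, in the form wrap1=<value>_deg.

open belt: β = asin((r2−r1)/C) = asin(-11/73) = -8.6666°
wrap1 = π − 2β = 197.3332°
wrap2 = π + 2β = 162.6668°

wrap1=197.33_deg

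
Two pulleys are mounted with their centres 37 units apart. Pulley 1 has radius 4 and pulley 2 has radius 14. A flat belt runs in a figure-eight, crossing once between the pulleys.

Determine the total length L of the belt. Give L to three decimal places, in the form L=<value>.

crossed belt: β = asin((r1+r2)/C) = asin(18/37) = 29.1099°
wrap1 = wrap2 = π + 2β = 238.2198°
tangent length = C·cosβ = 32.3265
L = (r1+r2)·wrap + 2·C·cosβ = 18·4.1577 + 2·32.3265 = 139.4919

L=139.492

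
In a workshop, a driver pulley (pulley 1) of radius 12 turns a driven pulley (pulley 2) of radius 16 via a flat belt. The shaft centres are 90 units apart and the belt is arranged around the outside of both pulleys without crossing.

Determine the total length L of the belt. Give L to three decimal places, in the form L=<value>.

L=268.142

open belt: β = asin((r2−r1)/C) = asin(4/90) = 2.5473°
wrap1 = π − 2β = 174.9054°
wrap2 = π + 2β = 185.0946°
tangent length = C·cosβ = 89.9111
L = r1·wrap1 + r2·wrap2 + 2·C·cosβ = 12·3.0527 + 16·3.2305 + 2·89.9111 = 268.1424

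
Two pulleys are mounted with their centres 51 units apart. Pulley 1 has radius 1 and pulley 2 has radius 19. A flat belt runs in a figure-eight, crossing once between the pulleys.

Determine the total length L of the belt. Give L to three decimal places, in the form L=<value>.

crossed belt: β = asin((r1+r2)/C) = asin(20/51) = 23.0888°
wrap1 = wrap2 = π + 2β = 226.1775°
tangent length = C·cosβ = 46.9148
L = (r1+r2)·wrap + 2·C·cosβ = 20·3.9475 + 2·46.9148 = 172.7805

L=172.780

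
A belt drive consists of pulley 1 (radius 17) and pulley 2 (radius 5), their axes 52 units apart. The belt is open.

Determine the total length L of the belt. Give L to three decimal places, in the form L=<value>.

open belt: β = asin((r2−r1)/C) = asin(-12/52) = -13.3424°
wrap1 = π − 2β = 206.6847°
wrap2 = π + 2β = 153.3153°
tangent length = C·cosβ = 50.5964
L = r1·wrap1 + r2·wrap2 + 2·C·cosβ = 17·3.6073 + 5·2.6759 + 2·50.5964 = 175.8968

L=175.897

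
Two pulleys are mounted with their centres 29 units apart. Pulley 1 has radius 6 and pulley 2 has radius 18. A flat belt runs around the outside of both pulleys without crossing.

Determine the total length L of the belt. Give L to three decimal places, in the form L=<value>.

L=138.439

open belt: β = asin((r2−r1)/C) = asin(12/29) = 24.4433°
wrap1 = π − 2β = 131.1133°
wrap2 = π + 2β = 228.8867°
tangent length = C·cosβ = 26.4008
L = r1·wrap1 + r2·wrap2 + 2·C·cosβ = 6·2.2884 + 18·3.9948 + 2·26.4008 = 138.4385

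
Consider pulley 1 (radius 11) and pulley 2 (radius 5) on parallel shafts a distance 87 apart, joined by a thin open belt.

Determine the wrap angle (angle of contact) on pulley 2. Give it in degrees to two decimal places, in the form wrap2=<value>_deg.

open belt: β = asin((r2−r1)/C) = asin(-6/87) = -3.9546°
wrap1 = π − 2β = 187.9091°
wrap2 = π + 2β = 172.0909°

wrap2=172.09_deg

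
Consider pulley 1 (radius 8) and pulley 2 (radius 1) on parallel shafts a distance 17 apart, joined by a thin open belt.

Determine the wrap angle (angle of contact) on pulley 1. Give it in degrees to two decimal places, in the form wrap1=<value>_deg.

open belt: β = asin((r2−r1)/C) = asin(-7/17) = -24.3157°
wrap1 = π − 2β = 228.6315°
wrap2 = π + 2β = 131.3685°

wrap1=228.63_deg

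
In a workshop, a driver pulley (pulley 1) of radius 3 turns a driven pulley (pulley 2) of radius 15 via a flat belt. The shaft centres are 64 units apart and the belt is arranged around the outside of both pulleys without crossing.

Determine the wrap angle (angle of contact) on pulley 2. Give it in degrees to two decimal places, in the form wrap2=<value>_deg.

wrap2=201.61_deg

open belt: β = asin((r2−r1)/C) = asin(12/64) = 10.8069°
wrap1 = π − 2β = 158.3862°
wrap2 = π + 2β = 201.6138°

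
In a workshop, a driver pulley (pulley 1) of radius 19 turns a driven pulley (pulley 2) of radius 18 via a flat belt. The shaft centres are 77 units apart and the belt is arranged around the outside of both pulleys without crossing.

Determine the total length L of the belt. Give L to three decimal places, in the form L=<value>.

L=270.252

open belt: β = asin((r2−r1)/C) = asin(-1/77) = -0.7441°
wrap1 = π − 2β = 181.4882°
wrap2 = π + 2β = 178.5118°
tangent length = C·cosβ = 76.9935
L = r1·wrap1 + r2·wrap2 + 2·C·cosβ = 19·3.1676 + 18·3.1156 + 2·76.9935 = 270.2519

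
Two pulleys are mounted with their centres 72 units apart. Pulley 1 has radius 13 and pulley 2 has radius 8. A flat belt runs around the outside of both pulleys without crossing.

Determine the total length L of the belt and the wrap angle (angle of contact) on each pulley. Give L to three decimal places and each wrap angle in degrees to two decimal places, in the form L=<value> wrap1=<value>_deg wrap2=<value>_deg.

L=210.321 wrap1=187.96_deg wrap2=172.04_deg

open belt: β = asin((r2−r1)/C) = asin(-5/72) = -3.9821°
wrap1 = π − 2β = 187.9642°
wrap2 = π + 2β = 172.0358°
tangent length = C·cosβ = 71.8262
L = r1·wrap1 + r2·wrap2 + 2·C·cosβ = 13·3.2806 + 8·3.0026 + 2·71.8262 = 210.3208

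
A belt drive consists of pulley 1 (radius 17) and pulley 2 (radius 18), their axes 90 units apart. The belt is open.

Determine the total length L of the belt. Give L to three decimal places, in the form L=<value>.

open belt: β = asin((r2−r1)/C) = asin(1/90) = 0.6366°
wrap1 = π − 2β = 178.7267°
wrap2 = π + 2β = 181.2733°
tangent length = C·cosβ = 89.9944
L = r1·wrap1 + r2·wrap2 + 2·C·cosβ = 17·3.1194 + 18·3.1638 + 2·89.9944 = 289.9669

L=289.967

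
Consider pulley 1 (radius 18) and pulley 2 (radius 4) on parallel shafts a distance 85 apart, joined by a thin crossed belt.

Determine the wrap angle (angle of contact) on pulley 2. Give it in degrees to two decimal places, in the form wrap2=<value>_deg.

wrap2=210.00_deg

crossed belt: β = asin((r1+r2)/C) = asin(22/85) = 15.0003°
wrap1 = wrap2 = π + 2β = 210.0005°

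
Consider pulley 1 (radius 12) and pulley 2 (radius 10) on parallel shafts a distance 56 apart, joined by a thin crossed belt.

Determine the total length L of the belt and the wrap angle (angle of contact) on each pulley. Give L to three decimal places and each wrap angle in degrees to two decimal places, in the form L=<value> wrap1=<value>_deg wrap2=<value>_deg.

L=189.875 wrap1=226.26_deg wrap2=226.26_deg

crossed belt: β = asin((r1+r2)/C) = asin(22/56) = 23.1324°
wrap1 = wrap2 = π + 2β = 226.2648°
tangent length = C·cosβ = 51.4976
L = (r1+r2)·wrap + 2·C·cosβ = 22·3.9491 + 2·51.4976 = 189.8746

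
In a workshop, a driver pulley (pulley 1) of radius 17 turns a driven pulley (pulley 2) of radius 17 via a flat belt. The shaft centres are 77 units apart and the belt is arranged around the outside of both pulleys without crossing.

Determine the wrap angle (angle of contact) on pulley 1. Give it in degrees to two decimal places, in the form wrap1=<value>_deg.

open belt: β = asin((r2−r1)/C) = asin(0/77) = 0.0000°
wrap1 = π − 2β = 180.0000°
wrap2 = π + 2β = 180.0000°

wrap1=180.00_deg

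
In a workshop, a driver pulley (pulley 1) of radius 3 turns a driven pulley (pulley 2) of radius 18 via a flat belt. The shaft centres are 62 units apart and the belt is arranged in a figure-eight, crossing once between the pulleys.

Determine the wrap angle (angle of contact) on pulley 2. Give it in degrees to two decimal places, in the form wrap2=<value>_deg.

wrap2=219.60_deg

crossed belt: β = asin((r1+r2)/C) = asin(21/62) = 19.7983°
wrap1 = wrap2 = π + 2β = 219.5966°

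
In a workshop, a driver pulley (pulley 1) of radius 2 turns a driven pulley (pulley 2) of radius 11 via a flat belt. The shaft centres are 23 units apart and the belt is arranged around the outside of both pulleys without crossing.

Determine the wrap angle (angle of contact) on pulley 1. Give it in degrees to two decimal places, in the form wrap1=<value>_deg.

wrap1=133.93_deg

open belt: β = asin((r2−r1)/C) = asin(9/23) = 23.0357°
wrap1 = π − 2β = 133.9286°
wrap2 = π + 2β = 226.0714°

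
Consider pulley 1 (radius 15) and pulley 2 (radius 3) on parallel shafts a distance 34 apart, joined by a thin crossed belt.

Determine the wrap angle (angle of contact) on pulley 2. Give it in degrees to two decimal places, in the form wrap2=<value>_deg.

crossed belt: β = asin((r1+r2)/C) = asin(18/34) = 31.9657°
wrap1 = wrap2 = π + 2β = 243.9314°

wrap2=243.93_deg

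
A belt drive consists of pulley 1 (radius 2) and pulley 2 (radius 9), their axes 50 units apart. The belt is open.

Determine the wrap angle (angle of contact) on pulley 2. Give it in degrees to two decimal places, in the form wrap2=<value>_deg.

wrap2=196.10_deg

open belt: β = asin((r2−r1)/C) = asin(7/50) = 8.0478°
wrap1 = π − 2β = 163.9043°
wrap2 = π + 2β = 196.0957°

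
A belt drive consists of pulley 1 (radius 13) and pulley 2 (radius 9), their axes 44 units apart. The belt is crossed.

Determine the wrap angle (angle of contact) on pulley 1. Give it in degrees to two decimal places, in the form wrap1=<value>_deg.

wrap1=240.00_deg

crossed belt: β = asin((r1+r2)/C) = asin(22/44) = 30.0000°
wrap1 = wrap2 = π + 2β = 240.0000°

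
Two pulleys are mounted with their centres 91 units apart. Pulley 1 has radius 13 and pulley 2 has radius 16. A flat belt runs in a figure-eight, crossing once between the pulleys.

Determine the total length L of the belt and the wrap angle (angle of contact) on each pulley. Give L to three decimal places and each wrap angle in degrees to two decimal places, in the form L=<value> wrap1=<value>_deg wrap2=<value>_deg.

crossed belt: β = asin((r1+r2)/C) = asin(29/91) = 18.5832°
wrap1 = wrap2 = π + 2β = 217.1664°
tangent length = C·cosβ = 86.2554
L = (r1+r2)·wrap + 2·C·cosβ = 29·3.7903 + 2·86.2554 = 282.4287

L=282.429 wrap1=217.17_deg wrap2=217.17_deg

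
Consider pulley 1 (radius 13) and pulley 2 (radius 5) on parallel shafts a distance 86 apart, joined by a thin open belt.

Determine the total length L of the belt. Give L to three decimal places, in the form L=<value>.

L=229.293

open belt: β = asin((r2−r1)/C) = asin(-8/86) = -5.3376°
wrap1 = π − 2β = 190.6751°
wrap2 = π + 2β = 169.3249°
tangent length = C·cosβ = 85.6271
L = r1·wrap1 + r2·wrap2 + 2·C·cosβ = 13·3.3279 + 5·2.9553 + 2·85.6271 = 229.2934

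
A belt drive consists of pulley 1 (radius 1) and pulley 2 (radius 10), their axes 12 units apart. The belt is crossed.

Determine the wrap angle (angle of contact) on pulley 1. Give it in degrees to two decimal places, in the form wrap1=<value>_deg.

crossed belt: β = asin((r1+r2)/C) = asin(11/12) = 66.4435°
wrap1 = wrap2 = π + 2β = 312.8871°

wrap1=312.89_deg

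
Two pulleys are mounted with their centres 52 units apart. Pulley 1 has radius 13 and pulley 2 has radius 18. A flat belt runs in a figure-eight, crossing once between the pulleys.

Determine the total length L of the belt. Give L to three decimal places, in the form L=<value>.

crossed belt: β = asin((r1+r2)/C) = asin(31/52) = 36.5949°
wrap1 = wrap2 = π + 2β = 253.1899°
tangent length = C·cosβ = 41.7493
L = (r1+r2)·wrap + 2·C·cosβ = 31·4.4190 + 2·41.7493 = 220.4874

L=220.487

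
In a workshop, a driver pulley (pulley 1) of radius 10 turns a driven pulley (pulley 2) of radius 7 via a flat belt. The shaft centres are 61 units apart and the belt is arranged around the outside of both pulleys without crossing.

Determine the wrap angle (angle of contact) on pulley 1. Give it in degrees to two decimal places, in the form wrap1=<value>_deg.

wrap1=185.64_deg

open belt: β = asin((r2−r1)/C) = asin(-3/61) = -2.8190°
wrap1 = π − 2β = 185.6379°
wrap2 = π + 2β = 174.3621°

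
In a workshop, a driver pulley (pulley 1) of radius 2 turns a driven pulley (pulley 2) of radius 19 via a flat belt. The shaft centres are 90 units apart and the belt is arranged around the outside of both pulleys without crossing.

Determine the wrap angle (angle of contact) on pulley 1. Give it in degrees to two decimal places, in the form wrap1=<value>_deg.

wrap1=158.22_deg

open belt: β = asin((r2−r1)/C) = asin(17/90) = 10.8879°
wrap1 = π − 2β = 158.2241°
wrap2 = π + 2β = 201.7759°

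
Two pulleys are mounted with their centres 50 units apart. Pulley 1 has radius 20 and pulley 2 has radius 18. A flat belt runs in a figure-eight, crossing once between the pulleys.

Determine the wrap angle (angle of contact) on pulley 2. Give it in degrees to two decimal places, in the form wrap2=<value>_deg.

crossed belt: β = asin((r1+r2)/C) = asin(38/50) = 49.4642°
wrap1 = wrap2 = π + 2β = 278.9284°

wrap2=278.93_deg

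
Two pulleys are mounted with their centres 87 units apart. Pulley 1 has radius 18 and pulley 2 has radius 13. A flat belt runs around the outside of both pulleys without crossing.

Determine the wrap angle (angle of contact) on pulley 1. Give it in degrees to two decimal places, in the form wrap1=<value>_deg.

open belt: β = asin((r2−r1)/C) = asin(-5/87) = -3.2947°
wrap1 = π − 2β = 186.5894°
wrap2 = π + 2β = 173.4106°

wrap1=186.59_deg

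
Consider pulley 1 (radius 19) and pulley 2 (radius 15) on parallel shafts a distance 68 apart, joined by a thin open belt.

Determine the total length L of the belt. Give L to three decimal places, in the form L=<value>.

open belt: β = asin((r2−r1)/C) = asin(-4/68) = -3.3723°
wrap1 = π − 2β = 186.7446°
wrap2 = π + 2β = 173.2554°
tangent length = C·cosβ = 67.8823
L = r1·wrap1 + r2·wrap2 + 2·C·cosβ = 19·3.2593 + 15·3.0239 + 2·67.8823 = 243.0495

L=243.050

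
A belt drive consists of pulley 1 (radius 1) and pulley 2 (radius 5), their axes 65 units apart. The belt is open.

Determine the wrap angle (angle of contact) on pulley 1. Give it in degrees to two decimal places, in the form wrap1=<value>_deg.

wrap1=172.94_deg

open belt: β = asin((r2−r1)/C) = asin(4/65) = 3.5281°
wrap1 = π − 2β = 172.9438°
wrap2 = π + 2β = 187.0562°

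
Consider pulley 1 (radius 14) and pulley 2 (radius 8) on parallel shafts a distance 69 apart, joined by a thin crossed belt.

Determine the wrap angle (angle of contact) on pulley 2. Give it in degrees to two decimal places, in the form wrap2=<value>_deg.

crossed belt: β = asin((r1+r2)/C) = asin(22/69) = 18.5928°
wrap1 = wrap2 = π + 2β = 217.1856°

wrap2=217.19_deg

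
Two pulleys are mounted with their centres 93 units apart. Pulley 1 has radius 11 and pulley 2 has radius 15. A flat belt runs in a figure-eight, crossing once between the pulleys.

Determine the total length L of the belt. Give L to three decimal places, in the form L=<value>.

crossed belt: β = asin((r1+r2)/C) = asin(26/93) = 16.2345°
wrap1 = wrap2 = π + 2β = 212.4691°
tangent length = C·cosβ = 89.2917
L = (r1+r2)·wrap + 2·C·cosβ = 26·3.7083 + 2·89.2917 = 274.9987

L=274.999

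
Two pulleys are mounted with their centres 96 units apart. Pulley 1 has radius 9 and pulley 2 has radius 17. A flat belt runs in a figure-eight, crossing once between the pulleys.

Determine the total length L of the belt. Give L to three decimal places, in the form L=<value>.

crossed belt: β = asin((r1+r2)/C) = asin(26/96) = 15.7139°
wrap1 = wrap2 = π + 2β = 211.4277°
tangent length = C·cosβ = 92.4121
L = (r1+r2)·wrap + 2·C·cosβ = 26·3.6901 + 2·92.4121 = 280.7671

L=280.767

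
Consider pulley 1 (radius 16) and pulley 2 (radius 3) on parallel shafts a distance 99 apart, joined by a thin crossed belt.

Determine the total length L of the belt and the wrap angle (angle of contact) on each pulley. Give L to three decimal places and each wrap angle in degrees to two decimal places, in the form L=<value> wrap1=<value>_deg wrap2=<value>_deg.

crossed belt: β = asin((r1+r2)/C) = asin(19/99) = 11.0648°
wrap1 = wrap2 = π + 2β = 202.1296°
tangent length = C·cosβ = 97.1597
L = (r1+r2)·wrap + 2·C·cosβ = 19·3.5278 + 2·97.1597 = 261.3480

L=261.348 wrap1=202.13_deg wrap2=202.13_deg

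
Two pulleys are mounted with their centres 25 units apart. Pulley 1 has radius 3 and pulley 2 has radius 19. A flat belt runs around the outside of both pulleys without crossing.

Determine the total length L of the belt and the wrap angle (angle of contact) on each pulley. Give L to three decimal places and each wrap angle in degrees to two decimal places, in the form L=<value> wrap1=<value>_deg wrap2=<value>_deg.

L=129.758 wrap1=100.42_deg wrap2=259.58_deg

open belt: β = asin((r2−r1)/C) = asin(16/25) = 39.7918°
wrap1 = π − 2β = 100.4164°
wrap2 = π + 2β = 259.5836°
tangent length = C·cosβ = 19.2094
L = r1·wrap1 + r2·wrap2 + 2·C·cosβ = 3·1.7526 + 19·4.5306 + 2·19.2094 = 129.7577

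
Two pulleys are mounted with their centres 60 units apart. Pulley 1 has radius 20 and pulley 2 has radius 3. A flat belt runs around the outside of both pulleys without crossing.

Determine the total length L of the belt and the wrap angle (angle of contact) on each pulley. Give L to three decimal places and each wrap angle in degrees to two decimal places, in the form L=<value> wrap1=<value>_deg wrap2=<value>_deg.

L=197.106 wrap1=212.92_deg wrap2=147.08_deg

open belt: β = asin((r2−r1)/C) = asin(-17/60) = -16.4592°
wrap1 = π − 2β = 212.9185°
wrap2 = π + 2β = 147.0815°
tangent length = C·cosβ = 57.5413
L = r1·wrap1 + r2·wrap2 + 2·C·cosβ = 20·3.7161 + 3·2.5671 + 2·57.5413 = 197.1063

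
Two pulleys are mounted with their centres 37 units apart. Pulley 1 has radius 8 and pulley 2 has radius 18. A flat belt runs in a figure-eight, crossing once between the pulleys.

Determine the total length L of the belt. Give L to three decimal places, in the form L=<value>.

L=174.849

crossed belt: β = asin((r1+r2)/C) = asin(26/37) = 44.6442°
wrap1 = wrap2 = π + 2β = 269.2885°
tangent length = C·cosβ = 26.3249
L = (r1+r2)·wrap + 2·C·cosβ = 26·4.7000 + 2·26.3249 = 174.8490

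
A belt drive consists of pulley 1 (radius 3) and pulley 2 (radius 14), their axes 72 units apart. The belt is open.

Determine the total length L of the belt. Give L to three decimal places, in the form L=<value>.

open belt: β = asin((r2−r1)/C) = asin(11/72) = 8.7879°
wrap1 = π − 2β = 162.4241°
wrap2 = π + 2β = 197.5759°
tangent length = C·cosβ = 71.1548
L = r1·wrap1 + r2·wrap2 + 2·C·cosβ = 3·2.8348 + 14·3.4483 + 2·71.1548 = 199.0909

L=199.091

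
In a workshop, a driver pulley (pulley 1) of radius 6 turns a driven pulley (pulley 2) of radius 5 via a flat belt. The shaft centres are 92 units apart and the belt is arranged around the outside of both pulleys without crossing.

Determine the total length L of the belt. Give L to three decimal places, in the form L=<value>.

open belt: β = asin((r2−r1)/C) = asin(-1/92) = -0.6228°
wrap1 = π − 2β = 181.2456°
wrap2 = π + 2β = 178.7544°
tangent length = C·cosβ = 91.9946
L = r1·wrap1 + r2·wrap2 + 2·C·cosβ = 6·3.1633 + 5·3.1199 + 2·91.9946 = 218.5684

L=218.568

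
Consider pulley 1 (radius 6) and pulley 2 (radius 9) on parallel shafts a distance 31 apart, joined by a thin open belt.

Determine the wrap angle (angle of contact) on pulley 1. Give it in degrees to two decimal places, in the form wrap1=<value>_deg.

wrap1=168.89_deg

open belt: β = asin((r2−r1)/C) = asin(3/31) = 5.5534°
wrap1 = π − 2β = 168.8931°
wrap2 = π + 2β = 191.1069°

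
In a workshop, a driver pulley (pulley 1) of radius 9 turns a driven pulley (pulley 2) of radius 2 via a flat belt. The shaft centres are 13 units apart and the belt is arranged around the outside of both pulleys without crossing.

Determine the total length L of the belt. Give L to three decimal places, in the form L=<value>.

L=64.427

open belt: β = asin((r2−r1)/C) = asin(-7/13) = -32.5790°
wrap1 = π − 2β = 245.1579°
wrap2 = π + 2β = 114.8421°
tangent length = C·cosβ = 10.9545
L = r1·wrap1 + r2·wrap2 + 2·C·cosβ = 9·4.2788 + 2·2.0044 + 2·10.9545 = 64.4270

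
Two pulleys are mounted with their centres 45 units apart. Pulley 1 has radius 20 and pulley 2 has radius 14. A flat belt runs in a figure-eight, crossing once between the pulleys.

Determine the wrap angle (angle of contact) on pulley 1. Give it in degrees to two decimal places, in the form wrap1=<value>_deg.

crossed belt: β = asin((r1+r2)/C) = asin(34/45) = 49.0739°
wrap1 = wrap2 = π + 2β = 278.1479°

wrap1=278.15_deg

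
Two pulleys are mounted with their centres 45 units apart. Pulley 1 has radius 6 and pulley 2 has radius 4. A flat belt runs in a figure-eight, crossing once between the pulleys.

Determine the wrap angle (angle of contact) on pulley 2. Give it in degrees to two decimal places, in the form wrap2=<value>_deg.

crossed belt: β = asin((r1+r2)/C) = asin(10/45) = 12.8396°
wrap1 = wrap2 = π + 2β = 205.6792°

wrap2=205.68_deg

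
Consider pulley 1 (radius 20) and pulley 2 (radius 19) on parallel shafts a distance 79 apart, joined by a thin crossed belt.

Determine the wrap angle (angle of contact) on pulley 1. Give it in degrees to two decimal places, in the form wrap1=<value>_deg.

crossed belt: β = asin((r1+r2)/C) = asin(39/79) = 29.5821°
wrap1 = wrap2 = π + 2β = 239.1643°

wrap1=239.16_deg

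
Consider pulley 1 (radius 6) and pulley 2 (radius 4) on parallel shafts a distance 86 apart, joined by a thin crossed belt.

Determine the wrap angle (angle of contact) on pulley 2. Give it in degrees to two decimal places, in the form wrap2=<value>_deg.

wrap2=193.35_deg

crossed belt: β = asin((r1+r2)/C) = asin(10/86) = 6.6774°
wrap1 = wrap2 = π + 2β = 193.3548°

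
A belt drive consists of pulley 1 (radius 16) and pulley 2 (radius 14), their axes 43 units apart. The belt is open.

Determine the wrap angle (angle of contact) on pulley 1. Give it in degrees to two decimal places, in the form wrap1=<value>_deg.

open belt: β = asin((r2−r1)/C) = asin(-2/43) = -2.6659°
wrap1 = π − 2β = 185.3318°
wrap2 = π + 2β = 174.6682°

wrap1=185.33_deg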